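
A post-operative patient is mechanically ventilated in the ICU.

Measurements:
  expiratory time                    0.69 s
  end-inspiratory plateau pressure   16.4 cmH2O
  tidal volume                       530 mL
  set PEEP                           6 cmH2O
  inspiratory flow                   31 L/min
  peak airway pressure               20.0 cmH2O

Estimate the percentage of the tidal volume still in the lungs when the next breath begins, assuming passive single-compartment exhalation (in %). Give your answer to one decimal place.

Flow: 31 L/min ÷ 60 = 0.5167 L/s.
R = (PIP − Pplat)/V̇ = (20.0 − 16.4) / 0.5167 = 3.6/0.5167 = 6.967 cmH2O·s/L.
C = Vt/(Pplat − PEEP) = 530.0 / (16.4 − 6) = 530.0/10.4 = 50.962 mL/cmH2O.
τ = R × C = 6.967 × 0.05096 L/cmH2O = 0.355 s.
Fraction remaining at end-expiration = e^(−Te/τ) = e^(−0.69/0.355) = 0.1432 → 14.32%.

14.3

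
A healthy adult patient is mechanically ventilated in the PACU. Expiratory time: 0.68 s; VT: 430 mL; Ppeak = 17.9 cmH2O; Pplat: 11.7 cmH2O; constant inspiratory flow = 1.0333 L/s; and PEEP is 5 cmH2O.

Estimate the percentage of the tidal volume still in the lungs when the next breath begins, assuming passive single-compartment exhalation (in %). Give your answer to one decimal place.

17.1

R = (PIP − Pplat)/V̇ = (17.9 − 11.7) / 1.0333 = 6.2/1.0333 = 6.0 cmH2O·s/L.
C = Vt/(Pplat − PEEP) = 430.0 / (11.7 − 5) = 430.0/6.7 = 64.179 mL/cmH2O.
τ = R × C = 6.0 × 0.06418 L/cmH2O = 0.3851 s.
Fraction remaining at end-expiration = e^(−Te/τ) = e^(−0.68/0.3851) = 0.1711 → 17.11%.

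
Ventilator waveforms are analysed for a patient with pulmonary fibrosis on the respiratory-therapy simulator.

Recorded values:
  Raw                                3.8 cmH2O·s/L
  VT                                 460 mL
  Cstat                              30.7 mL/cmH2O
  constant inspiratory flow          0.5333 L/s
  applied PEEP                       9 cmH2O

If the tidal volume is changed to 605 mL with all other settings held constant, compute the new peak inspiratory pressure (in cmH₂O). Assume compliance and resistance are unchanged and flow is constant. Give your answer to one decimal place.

PIP = Vt/C + R·V̇ + PEEP (constant-flow equation of motion).
Only the elastic term changes: ΔPIP = ΔVt / C = (605 − 460) / 30.7 = 4.723 cmH2O.
Original PIP = 460/30.7 + 3.8×0.5333 + 9 = 26.01 cmH2O; new PIP = 26.01 + (4.723) = 30.733 cmH2O.

30.7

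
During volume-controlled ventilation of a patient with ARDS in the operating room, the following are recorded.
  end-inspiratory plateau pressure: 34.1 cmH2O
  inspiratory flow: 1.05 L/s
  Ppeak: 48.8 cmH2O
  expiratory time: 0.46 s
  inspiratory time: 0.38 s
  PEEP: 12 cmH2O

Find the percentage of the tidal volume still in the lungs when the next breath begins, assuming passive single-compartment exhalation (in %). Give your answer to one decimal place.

Vt = flow × Ti = 1.05 L/s × 0.38 s × 1000 mL/L = 399.0 mL.
R = (PIP − Pplat)/V̇ = (48.8 − 34.1) / 1.05 = 14.7/1.05 = 14.0 cmH2O·s/L.
C = Vt/(Pplat − PEEP) = 399.0 / (34.1 − 12) = 399.0/22.1 = 18.054 mL/cmH2O.
τ = R × C = 14.0 × 0.01805 L/cmH2O = 0.2527 s.
Fraction remaining at end-expiration = e^(−Te/τ) = e^(−0.46/0.2527) = 0.162 → 16.2%.

16.2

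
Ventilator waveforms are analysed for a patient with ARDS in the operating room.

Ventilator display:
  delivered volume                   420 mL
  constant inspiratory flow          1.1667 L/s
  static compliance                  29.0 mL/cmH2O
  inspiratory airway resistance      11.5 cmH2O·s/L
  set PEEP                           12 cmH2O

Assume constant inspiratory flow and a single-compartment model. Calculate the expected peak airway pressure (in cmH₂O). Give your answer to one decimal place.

39.9

Equation of motion (constant flow): PIP = Vt/C + R·V̇ + PEEP.
PIP = 420/29.0 + 11.5×1.1667 + 12 = 14.483 + 13.417 + 12 = 39.9 cmH2O.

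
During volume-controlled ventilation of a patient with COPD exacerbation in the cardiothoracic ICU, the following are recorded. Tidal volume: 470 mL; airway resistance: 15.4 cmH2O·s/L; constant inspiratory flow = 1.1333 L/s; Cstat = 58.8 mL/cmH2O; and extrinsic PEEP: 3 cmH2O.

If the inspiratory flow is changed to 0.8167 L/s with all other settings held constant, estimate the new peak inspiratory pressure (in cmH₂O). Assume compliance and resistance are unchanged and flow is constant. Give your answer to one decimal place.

PIP = Vt/C + R·V̇ + PEEP (constant-flow equation of motion).
Only the resistive term changes: ΔPIP = R × ΔV̇ = 15.4 × (0.8167 − 1.1333) = 15.4 × -0.3166 = -4.876 cmH2O.
Original PIP = 470/58.8 + 15.4×1.1333 + 3 = 28.446 cmH2O; new PIP = 28.446 + (-4.876) = 23.57 cmH2O.

23.6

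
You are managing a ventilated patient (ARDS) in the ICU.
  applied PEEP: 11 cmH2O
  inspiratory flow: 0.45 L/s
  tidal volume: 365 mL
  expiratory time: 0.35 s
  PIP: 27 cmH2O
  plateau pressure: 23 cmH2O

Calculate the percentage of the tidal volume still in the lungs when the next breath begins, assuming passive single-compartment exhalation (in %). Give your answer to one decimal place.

27.4

R = (PIP − Pplat)/V̇ = (27 − 23) / 0.45 = 4.0/0.45 = 8.889 cmH2O·s/L.
C = Vt/(Pplat − PEEP) = 365.0 / (23 − 11) = 365.0/12.0 = 30.417 mL/cmH2O.
τ = R × C = 8.889 × 0.03042 L/cmH2O = 0.2704 s.
Fraction remaining at end-expiration = e^(−Te/τ) = e^(−0.35/0.2704) = 0.2741 → 27.41%.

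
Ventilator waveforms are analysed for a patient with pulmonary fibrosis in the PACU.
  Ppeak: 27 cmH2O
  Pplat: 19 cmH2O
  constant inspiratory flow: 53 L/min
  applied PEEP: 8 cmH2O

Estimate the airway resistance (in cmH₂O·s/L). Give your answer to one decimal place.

Flow: 53 L/min ÷ 60 = 0.8833 L/s.
Raw = (PIP − Pplat) / flow = (27 − 19) / 0.8833 = 8.0 / 0.8833 = 9.057 cmH2O·s/L.

9.1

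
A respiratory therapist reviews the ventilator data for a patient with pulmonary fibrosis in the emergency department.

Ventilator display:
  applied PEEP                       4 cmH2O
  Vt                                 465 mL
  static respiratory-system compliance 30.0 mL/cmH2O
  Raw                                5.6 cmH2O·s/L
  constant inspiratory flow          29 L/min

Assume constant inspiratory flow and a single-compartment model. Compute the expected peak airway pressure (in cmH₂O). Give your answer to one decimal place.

22.2

Flow: 29 L/min ÷ 60 = 0.4833 L/s.
Equation of motion (constant flow): PIP = Vt/C + R·V̇ + PEEP.
PIP = 465/30.0 + 5.6×0.4833 + 4 = 15.5 + 2.706 + 4 = 22.206 cmH2O.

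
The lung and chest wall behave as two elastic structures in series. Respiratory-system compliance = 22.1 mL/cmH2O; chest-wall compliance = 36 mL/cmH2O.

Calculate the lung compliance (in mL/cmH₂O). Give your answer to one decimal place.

1/CL = 1/Crs − 1/Ccw.
1/CL = 1/22.1 − 1/36 = 0.01747.
CL = 57.241 mL/cmH2O.

57.2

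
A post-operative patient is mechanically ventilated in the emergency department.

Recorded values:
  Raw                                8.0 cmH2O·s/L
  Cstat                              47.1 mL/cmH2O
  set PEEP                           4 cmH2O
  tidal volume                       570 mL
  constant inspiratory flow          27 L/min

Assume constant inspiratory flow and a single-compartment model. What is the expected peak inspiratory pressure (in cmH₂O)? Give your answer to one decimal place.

Flow: 27 L/min ÷ 60 = 0.45 L/s.
Equation of motion (constant flow): PIP = Vt/C + R·V̇ + PEEP.
PIP = 570/47.1 + 8.0×0.45 + 4 = 12.102 + 3.6 + 4 = 19.702 cmH2O.

19.7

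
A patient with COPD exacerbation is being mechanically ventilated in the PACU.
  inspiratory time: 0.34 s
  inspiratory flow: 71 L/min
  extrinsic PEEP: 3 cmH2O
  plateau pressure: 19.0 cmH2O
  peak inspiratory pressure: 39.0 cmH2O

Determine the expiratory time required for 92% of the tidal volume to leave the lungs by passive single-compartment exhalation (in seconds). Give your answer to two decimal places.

Flow: 71 L/min ÷ 60 = 1.1833 L/s.
Vt = flow × Ti = 1.1833 L/s × 0.34 s × 1000 mL/L = 402.32 mL.
R = (PIP − Pplat)/V̇ = (39.0 − 19.0) / 1.1833 = 20.0/1.1833 = 16.902 cmH2O·s/L.
C = Vt/(Pplat − PEEP) = 402.32 / (19.0 − 3) = 402.32/16.0 = 25.145 mL/cmH2O.
τ = R × C = 16.902 × 0.02515 L/cmH2O = 0.4251 s.
t = −τ·ln(1 − 0.92) = −0.4251·ln(0.08) = 1.074 s.

1.07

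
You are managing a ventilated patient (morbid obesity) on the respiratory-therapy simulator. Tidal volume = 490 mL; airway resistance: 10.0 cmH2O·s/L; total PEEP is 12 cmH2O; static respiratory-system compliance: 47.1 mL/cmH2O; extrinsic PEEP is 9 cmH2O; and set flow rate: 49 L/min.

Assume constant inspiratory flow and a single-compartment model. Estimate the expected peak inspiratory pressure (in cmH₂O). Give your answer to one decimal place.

Flow: 49 L/min ÷ 60 = 0.8167 L/s.
Total PEEP = 12 cmH2O (set 9 + intrinsic 3); this is the baseline alveolar pressure.
Equation of motion (constant flow): PIP = Vt/C + R·V̇ + PEEP.
PIP = 490/47.1 + 10.0×0.8167 + 12 = 10.403 + 8.167 + 12 = 30.57 cmH2O.

30.6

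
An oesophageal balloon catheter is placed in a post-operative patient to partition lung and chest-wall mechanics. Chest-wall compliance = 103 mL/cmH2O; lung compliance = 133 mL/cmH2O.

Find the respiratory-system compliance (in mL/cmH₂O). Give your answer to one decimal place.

58.0

Lung and chest wall are elastances in series: 1/Crs = 1/CL + 1/Ccw.
1/Crs = 1/133 + 1/103 = 0.01723.
Crs = 58.038 mL/cmH2O.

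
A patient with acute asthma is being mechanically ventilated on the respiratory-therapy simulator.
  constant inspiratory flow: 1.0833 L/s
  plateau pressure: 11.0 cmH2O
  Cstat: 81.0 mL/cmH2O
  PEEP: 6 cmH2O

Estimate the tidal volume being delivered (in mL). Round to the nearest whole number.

Vt = Cstat × (Pplat − PEEP) = 81.0 × (11.0 − 6) = 81.0 × 5.0 = 405.0 mL.

405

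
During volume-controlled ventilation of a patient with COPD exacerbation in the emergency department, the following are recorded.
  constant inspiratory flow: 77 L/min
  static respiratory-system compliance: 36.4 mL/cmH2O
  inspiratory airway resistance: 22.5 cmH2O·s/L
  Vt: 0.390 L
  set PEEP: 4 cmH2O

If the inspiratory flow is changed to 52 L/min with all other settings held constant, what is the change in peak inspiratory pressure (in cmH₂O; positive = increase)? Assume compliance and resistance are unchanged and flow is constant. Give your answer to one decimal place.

-9.4

Flow: 77 L/min ÷ 60 = 1.2833 L/s.
New flow: 52 L/min ÷ 60 = 0.8667 L/s.
PIP = Vt/C + R·V̇ + PEEP (constant-flow equation of motion).
Only the resistive term changes: ΔPIP = R × ΔV̇ = 22.5 × (0.8667 − 1.2833) = 22.5 × -0.4166 = -9.374 cmH2O.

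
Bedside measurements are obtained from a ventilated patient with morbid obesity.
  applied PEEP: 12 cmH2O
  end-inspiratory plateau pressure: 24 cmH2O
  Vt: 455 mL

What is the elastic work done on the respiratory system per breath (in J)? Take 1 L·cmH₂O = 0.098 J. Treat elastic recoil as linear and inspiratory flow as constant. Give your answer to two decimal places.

Elastic work ≈ ½ × (Pplat − PEEP) × Vt = 0.5 × (24 − 12) × 0.455 L = 0.5 × 12.0 × 0.455 = 2.73 L·cmH2O.
× 0.098 J/(L·cmH2O) → 0.2675 J.

0.27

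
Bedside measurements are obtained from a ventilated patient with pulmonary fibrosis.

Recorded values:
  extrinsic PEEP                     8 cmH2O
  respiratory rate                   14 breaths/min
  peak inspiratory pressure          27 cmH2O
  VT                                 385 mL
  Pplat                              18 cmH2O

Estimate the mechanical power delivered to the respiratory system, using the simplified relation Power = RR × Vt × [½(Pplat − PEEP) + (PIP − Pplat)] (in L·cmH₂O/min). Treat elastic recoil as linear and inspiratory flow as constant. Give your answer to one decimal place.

75.5

Per-breath work = Vt × [½(Pplat−PEEP) + (PIP−Pplat)] = 0.385 × [0.5×10.0 + 9.0] = 0.385 × 14.0 = 5.39 L·cmH2O.
Power = 14 × 5.39 = 75.46 L·cmH2O/min.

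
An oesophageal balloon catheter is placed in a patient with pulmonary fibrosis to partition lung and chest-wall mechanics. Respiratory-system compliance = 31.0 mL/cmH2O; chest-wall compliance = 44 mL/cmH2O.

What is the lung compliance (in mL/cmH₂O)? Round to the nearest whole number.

1/CL = 1/Crs − 1/Ccw.
1/CL = 1/31.0 − 1/44 = 0.009531.
CL = 104.92 mL/cmH2O.

105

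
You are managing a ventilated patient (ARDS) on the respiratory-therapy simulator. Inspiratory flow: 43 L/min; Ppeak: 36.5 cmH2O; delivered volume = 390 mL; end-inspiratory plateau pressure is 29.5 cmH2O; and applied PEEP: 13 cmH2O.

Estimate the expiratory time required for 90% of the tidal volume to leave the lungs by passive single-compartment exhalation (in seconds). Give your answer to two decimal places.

0.53

Flow: 43 L/min ÷ 60 = 0.7167 L/s.
R = (PIP − Pplat)/V̇ = (36.5 − 29.5) / 0.7167 = 7.0/0.7167 = 9.767 cmH2O·s/L.
C = Vt/(Pplat − PEEP) = 390.0 / (29.5 − 13) = 390.0/16.5 = 23.636 mL/cmH2O.
τ = R × C = 9.767 × 0.02364 L/cmH2O = 0.2309 s.
t = −τ·ln(1 − 0.90) = −0.2309·ln(0.1) = 0.5317 s.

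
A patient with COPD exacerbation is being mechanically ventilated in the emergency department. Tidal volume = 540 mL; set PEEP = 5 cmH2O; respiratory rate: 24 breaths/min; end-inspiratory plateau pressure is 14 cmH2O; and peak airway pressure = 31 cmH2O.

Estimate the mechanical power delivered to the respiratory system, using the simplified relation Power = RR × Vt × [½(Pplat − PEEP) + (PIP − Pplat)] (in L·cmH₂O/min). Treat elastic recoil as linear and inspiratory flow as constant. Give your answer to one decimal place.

Per-breath work = Vt × [½(Pplat−PEEP) + (PIP−Pplat)] = 0.540 × [0.5×9.0 + 17.0] = 0.540 × 21.5 = 11.61 L·cmH2O.
Power = 24 × 11.61 = 278.64 L·cmH2O/min.

278.6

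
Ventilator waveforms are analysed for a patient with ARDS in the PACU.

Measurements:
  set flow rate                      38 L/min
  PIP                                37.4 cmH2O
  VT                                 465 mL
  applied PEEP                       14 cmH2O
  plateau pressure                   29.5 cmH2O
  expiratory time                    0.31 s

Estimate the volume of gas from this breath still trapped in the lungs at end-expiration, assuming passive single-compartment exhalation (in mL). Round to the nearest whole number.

203

Flow: 38 L/min ÷ 60 = 0.6333 L/s.
R = (PIP − Pplat)/V̇ = (37.4 − 29.5) / 0.6333 = 7.9/0.6333 = 12.474 cmH2O·s/L.
C = Vt/(Pplat − PEEP) = 465.0 / (29.5 − 14) = 465.0/15.5 = 30.0 mL/cmH2O.
τ = R × C = 12.474 × 0.03 L/cmH2O = 0.3742 s.
Fraction remaining = e^(−Te/τ) = e^(−0.31/0.3742) = 0.4367.
Trapped volume = 465.0 × 0.4367 = 203.07 mL.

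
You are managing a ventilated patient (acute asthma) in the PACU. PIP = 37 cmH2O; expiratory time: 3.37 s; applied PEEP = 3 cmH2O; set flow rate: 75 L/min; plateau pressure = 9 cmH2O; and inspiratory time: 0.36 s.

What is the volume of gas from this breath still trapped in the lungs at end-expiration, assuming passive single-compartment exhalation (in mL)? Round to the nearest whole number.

Flow: 75 L/min ÷ 60 = 1.25 L/s.
Vt = flow × Ti = 1.25 L/s × 0.36 s × 1000 mL/L = 450.0 mL.
R = (PIP − Pplat)/V̇ = (37 − 9) / 1.25 = 28.0/1.25 = 22.4 cmH2O·s/L.
C = Vt/(Pplat − PEEP) = 450.0 / (9 − 3) = 450.0/6.0 = 75.0 mL/cmH2O.
τ = R × C = 22.4 × 0.075 L/cmH2O = 1.68 s.
Fraction remaining = e^(−Te/τ) = e^(−3.37/1.68) = 0.1345.
Trapped volume = 450.0 × 0.1345 = 60.525 mL.

61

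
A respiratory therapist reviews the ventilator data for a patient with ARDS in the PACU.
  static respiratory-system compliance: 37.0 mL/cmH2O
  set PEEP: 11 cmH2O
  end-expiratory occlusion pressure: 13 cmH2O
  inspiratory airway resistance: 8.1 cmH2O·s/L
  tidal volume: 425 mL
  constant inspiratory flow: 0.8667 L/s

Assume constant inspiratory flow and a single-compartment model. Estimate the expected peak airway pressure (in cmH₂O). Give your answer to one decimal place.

Total PEEP = 13 cmH2O (set 11 + intrinsic 2); this is the baseline alveolar pressure.
Equation of motion (constant flow): PIP = Vt/C + R·V̇ + PEEP.
PIP = 425/37.0 + 8.1×0.8667 + 13 = 11.486 + 7.02 + 13 = 31.506 cmH2O.

31.5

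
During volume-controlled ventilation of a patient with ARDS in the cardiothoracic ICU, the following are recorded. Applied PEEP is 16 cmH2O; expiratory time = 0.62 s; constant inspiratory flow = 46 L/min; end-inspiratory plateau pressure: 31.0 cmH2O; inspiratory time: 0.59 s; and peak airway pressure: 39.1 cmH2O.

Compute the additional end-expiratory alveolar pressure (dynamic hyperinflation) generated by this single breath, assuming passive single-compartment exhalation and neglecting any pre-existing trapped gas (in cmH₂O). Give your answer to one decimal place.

2.1

Flow: 46 L/min ÷ 60 = 0.7667 L/s.
Vt = flow × Ti = 0.7667 L/s × 0.59 s × 1000 mL/L = 452.35 mL.
R = (PIP − Pplat)/V̇ = (39.1 − 31.0) / 0.7667 = 8.1/0.7667 = 10.565 cmH2O·s/L.
C = Vt/(Pplat − PEEP) = 452.35 / (31.0 − 16) = 452.35/15.0 = 30.157 mL/cmH2O.
τ = R × C = 10.565 × 0.03016 L/cmH2O = 0.3186 s.
Fraction remaining = e^(−Te/τ) = e^(−0.62/0.3186) = 0.1428; trapped volume = 452.35 × 0.1428 = 64.596 mL.
Additional alveolar pressure from trapping ≈ V_trapped / C = 64.596 / 30.157 = 2.142 cmH2O.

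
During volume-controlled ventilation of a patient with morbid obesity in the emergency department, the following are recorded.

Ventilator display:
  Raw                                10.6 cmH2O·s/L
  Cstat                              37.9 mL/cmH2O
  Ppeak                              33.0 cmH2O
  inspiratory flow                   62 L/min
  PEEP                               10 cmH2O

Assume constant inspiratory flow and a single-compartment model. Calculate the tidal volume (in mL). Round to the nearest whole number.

457

Flow: 62 L/min ÷ 60 = 1.0333 L/s.
Equation of motion (constant flow): PIP = Vt/C + R·V̇ + PEEP.
Vt/C = PIP − R·V̇ − PEEP = 33.0 − 10.953 − 10 = 12.047 cmH2O.
Vt = C × 12.047 = 37.9 × 12.047 = 456.58 mL.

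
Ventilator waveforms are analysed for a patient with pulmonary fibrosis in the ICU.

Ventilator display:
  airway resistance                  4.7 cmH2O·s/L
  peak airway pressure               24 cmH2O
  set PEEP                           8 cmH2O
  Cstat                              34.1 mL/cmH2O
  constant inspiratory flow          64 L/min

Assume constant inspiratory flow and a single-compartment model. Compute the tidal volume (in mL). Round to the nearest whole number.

Flow: 64 L/min ÷ 60 = 1.0667 L/s.
Equation of motion (constant flow): PIP = Vt/C + R·V̇ + PEEP.
Vt/C = PIP − R·V̇ − PEEP = 24 − 5.013 − 8 = 10.987 cmH2O.
Vt = C × 10.987 = 34.1 × 10.987 = 374.66 mL.

375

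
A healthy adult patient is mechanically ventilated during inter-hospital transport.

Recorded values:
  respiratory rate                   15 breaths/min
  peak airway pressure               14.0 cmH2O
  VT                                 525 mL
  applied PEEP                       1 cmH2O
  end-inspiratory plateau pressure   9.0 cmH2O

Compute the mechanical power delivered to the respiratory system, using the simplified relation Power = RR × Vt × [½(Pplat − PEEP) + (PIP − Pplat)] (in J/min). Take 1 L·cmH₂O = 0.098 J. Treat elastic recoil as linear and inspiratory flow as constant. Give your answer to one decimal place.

Per-breath work = Vt × [½(Pplat−PEEP) + (PIP−Pplat)] = 0.525 × [0.5×8.0 + 5.0] = 0.525 × 9.0 = 4.725 L·cmH2O.
Power = 15 × 4.725 = 70.875 L·cmH2O/min.
× 0.098 J/(L·cmH2O) → 6.946 J/min.

6.9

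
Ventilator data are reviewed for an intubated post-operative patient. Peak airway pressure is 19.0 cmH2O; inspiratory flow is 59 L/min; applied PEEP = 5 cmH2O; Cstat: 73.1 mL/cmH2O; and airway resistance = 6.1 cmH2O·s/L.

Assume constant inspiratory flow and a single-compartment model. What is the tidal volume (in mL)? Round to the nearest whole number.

585

Flow: 59 L/min ÷ 60 = 0.9833 L/s.
Equation of motion (constant flow): PIP = Vt/C + R·V̇ + PEEP.
Vt/C = PIP − R·V̇ − PEEP = 19.0 − 5.998 − 5 = 8.002 cmH2O.
Vt = C × 8.002 = 73.1 × 8.002 = 584.95 mL.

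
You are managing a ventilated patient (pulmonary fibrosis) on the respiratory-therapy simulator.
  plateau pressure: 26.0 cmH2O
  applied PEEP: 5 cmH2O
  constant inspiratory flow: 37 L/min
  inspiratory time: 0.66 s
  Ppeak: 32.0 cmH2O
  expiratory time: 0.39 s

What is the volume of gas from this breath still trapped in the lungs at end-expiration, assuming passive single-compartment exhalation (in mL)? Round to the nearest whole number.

51

Flow: 37 L/min ÷ 60 = 0.6167 L/s.
Vt = flow × Ti = 0.6167 L/s × 0.66 s × 1000 mL/L = 407.02 mL.
R = (PIP − Pplat)/V̇ = (32.0 − 26.0) / 0.6167 = 6.0/0.6167 = 9.729 cmH2O·s/L.
C = Vt/(Pplat − PEEP) = 407.02 / (26.0 − 5) = 407.02/21.0 = 19.382 mL/cmH2O.
τ = R × C = 9.729 × 0.01938 L/cmH2O = 0.1885 s.
Fraction remaining = e^(−Te/τ) = e^(−0.39/0.1885) = 0.1263.
Trapped volume = 407.02 × 0.1263 = 51.407 mL.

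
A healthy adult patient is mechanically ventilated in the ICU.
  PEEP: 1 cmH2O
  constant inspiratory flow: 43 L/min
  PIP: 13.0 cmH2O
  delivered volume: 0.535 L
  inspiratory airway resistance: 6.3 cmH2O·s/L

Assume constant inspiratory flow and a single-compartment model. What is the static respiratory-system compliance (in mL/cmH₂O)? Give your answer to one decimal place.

Flow: 43 L/min ÷ 60 = 0.7167 L/s.
Equation of motion (constant flow): PIP = Vt/C + R·V̇ + PEEP.
Vt/C = PIP − R·V̇ − PEEP = 13.0 − 6.3×0.7167 − 1 = 13.0 − 4.515 − 1 = 7.485 cmH2O.
C = Vt / 7.485 = 535 / 7.485 = 71.476 mL/cmH2O.

71.5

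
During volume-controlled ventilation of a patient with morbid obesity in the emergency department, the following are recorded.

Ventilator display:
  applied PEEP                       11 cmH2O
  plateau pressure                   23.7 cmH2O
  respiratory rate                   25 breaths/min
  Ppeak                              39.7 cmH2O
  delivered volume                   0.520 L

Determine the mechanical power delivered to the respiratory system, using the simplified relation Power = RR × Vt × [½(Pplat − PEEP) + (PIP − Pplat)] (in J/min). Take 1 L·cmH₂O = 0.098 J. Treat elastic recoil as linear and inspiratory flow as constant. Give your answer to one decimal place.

Per-breath work = Vt × [½(Pplat−PEEP) + (PIP−Pplat)] = 0.520 × [0.5×12.7 + 16.0] = 0.520 × 22.35 = 11.622 L·cmH2O.
Power = 25 × 11.622 = 290.55 L·cmH2O/min.
× 0.098 J/(L·cmH2O) → 28.474 J/min.

28.5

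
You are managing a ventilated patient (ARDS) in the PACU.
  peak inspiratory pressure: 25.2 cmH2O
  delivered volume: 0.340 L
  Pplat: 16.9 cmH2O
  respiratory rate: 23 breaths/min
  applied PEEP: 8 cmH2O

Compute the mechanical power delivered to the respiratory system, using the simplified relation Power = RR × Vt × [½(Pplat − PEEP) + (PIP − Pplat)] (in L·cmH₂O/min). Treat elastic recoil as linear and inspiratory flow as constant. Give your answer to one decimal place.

Per-breath work = Vt × [½(Pplat−PEEP) + (PIP−Pplat)] = 0.340 × [0.5×8.9 + 8.3] = 0.340 × 12.75 = 4.335 L·cmH2O.
Power = 23 × 4.335 = 99.705 L·cmH2O/min.

99.7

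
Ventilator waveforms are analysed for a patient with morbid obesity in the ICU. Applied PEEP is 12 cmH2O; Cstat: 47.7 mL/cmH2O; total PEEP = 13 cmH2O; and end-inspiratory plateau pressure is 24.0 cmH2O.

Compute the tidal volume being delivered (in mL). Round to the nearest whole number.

525

End-expiratory occlusion gives total PEEP = 13 cmH2O (intrinsic PEEP = 13 − 12 = 1). Use total PEEP for the elastic gradient.
Vt = Cstat × (Pplat − PEEPtotal) = 47.7 × (24.0 − 13) = 47.7 × 11.0 = 524.7 mL.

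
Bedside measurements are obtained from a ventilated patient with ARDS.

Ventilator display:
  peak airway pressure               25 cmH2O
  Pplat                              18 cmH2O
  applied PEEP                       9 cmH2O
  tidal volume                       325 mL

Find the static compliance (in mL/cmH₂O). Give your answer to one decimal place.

Cstat = Vt / (Pplat − PEEP) = 325 / (18 − 9) = 325 / 9.0 = 36.111 mL/cmH2O.

36.1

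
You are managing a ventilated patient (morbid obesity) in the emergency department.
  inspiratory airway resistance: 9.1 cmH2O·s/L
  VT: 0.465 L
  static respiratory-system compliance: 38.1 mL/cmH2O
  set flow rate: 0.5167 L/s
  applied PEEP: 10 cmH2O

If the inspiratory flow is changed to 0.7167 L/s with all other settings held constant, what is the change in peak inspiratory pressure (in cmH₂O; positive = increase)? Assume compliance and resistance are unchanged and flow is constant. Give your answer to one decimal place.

1.8

PIP = Vt/C + R·V̇ + PEEP (constant-flow equation of motion).
Only the resistive term changes: ΔPIP = R × ΔV̇ = 9.1 × (0.7167 − 0.5167) = 9.1 × 0.2 = 1.82 cmH2O.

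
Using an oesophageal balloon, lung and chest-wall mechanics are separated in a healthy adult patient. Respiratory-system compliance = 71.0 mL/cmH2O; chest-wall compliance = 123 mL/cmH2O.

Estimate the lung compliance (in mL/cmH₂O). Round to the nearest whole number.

1/CL = 1/Crs − 1/Ccw.
1/CL = 1/71.0 − 1/123 = 0.005954.
CL = 167.95 mL/cmH2O.

168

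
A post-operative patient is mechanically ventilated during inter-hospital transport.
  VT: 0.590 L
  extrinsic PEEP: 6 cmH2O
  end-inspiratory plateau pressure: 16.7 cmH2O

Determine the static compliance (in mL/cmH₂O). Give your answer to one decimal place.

Cstat = Vt / (Pplat − PEEP) = 590 / (16.7 − 6) = 590 / 10.7 = 55.14 mL/cmH2O.

55.1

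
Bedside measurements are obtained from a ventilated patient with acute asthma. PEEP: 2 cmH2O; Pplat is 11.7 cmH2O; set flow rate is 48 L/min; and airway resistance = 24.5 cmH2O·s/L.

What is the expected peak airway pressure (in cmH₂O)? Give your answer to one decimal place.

31.3

Flow: 48 L/min ÷ 60 = 0.8 L/s.
PIP = Pplat + Raw × flow = 11.7 + 24.5 × 0.8 = 11.7 + 19.6 = 31.3 cmH2O.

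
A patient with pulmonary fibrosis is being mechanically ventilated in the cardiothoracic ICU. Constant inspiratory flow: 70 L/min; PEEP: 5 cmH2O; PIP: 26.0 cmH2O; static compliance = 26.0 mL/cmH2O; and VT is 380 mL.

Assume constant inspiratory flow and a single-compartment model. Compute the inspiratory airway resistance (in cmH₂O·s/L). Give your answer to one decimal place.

5.5

Flow: 70 L/min ÷ 60 = 1.1667 L/s.
Equation of motion (constant flow): PIP = Vt/C + R·V̇ + PEEP.
R·V̇ = PIP − Vt/C − PEEP = 26.0 − 380/26.0 − 5 = 26.0 − 14.615 − 5 = 6.385 cmH2O.
R = 6.385 / 1.1667 = 5.473 cmH2O·s/L.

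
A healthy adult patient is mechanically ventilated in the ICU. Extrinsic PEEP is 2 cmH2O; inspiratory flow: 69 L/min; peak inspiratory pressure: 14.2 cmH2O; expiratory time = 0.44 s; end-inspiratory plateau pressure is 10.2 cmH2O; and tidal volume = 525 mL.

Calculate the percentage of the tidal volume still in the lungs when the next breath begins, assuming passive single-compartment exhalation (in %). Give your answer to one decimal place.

Flow: 69 L/min ÷ 60 = 1.15 L/s.
R = (PIP − Pplat)/V̇ = (14.2 − 10.2) / 1.15 = 4.0/1.15 = 3.478 cmH2O·s/L.
C = Vt/(Pplat − PEEP) = 525.0 / (10.2 − 2) = 525.0/8.2 = 64.024 mL/cmH2O.
τ = R × C = 3.478 × 0.06402 L/cmH2O = 0.2227 s.
Fraction remaining at end-expiration = e^(−Te/τ) = e^(−0.44/0.2227) = 0.1387 → 13.87%.

13.9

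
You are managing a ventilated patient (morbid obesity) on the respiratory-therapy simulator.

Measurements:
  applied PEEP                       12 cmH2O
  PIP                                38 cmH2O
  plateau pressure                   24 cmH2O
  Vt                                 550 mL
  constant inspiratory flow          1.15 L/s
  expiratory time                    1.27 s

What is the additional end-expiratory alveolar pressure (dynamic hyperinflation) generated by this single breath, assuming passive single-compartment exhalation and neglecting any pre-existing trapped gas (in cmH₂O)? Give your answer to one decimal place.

1.2

R = (PIP − Pplat)/V̇ = (38 − 24) / 1.15 = 14.0/1.15 = 12.174 cmH2O·s/L.
C = Vt/(Pplat − PEEP) = 550.0 / (24 − 12) = 550.0/12.0 = 45.833 mL/cmH2O.
τ = R × C = 12.174 × 0.04583 L/cmH2O = 0.5579 s.
Fraction remaining = e^(−Te/τ) = e^(−1.27/0.5579) = 0.1027; trapped volume = 550.0 × 0.1027 = 56.485 mL.
Additional alveolar pressure from trapping ≈ V_trapped / C = 56.485 / 45.833 = 1.232 cmH2O.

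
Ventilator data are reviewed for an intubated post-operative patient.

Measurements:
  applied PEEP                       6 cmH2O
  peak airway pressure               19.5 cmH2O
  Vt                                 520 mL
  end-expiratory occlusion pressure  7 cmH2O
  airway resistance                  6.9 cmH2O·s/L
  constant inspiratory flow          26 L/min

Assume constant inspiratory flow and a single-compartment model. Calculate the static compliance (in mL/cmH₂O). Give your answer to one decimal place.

54.7

Flow: 26 L/min ÷ 60 = 0.4333 L/s.
Total PEEP = 7 cmH2O (set 6 + intrinsic 1); this is the baseline alveolar pressure.
Equation of motion (constant flow): PIP = Vt/C + R·V̇ + PEEP.
Vt/C = PIP − R·V̇ − PEEP = 19.5 − 6.9×0.4333 − 7 = 19.5 − 2.99 − 7 = 9.51 cmH2O.
C = Vt / 9.51 = 520 / 9.51 = 54.679 mL/cmH2O.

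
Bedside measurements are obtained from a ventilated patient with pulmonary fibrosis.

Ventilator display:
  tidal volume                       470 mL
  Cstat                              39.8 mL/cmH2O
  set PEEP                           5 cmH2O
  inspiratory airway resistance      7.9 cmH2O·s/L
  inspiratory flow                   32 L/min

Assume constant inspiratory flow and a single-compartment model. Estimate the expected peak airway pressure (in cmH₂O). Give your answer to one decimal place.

21.0

Flow: 32 L/min ÷ 60 = 0.5333 L/s.
Equation of motion (constant flow): PIP = Vt/C + R·V̇ + PEEP.
PIP = 470/39.8 + 7.9×0.5333 + 5 = 11.809 + 4.213 + 5 = 21.022 cmH2O.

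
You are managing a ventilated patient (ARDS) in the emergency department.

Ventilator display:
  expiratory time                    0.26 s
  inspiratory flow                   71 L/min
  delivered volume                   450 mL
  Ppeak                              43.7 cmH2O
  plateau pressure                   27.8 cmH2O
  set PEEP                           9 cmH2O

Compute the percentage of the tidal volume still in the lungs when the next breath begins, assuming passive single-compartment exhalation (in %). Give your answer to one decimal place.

44.6

Flow: 71 L/min ÷ 60 = 1.1833 L/s.
R = (PIP − Pplat)/V̇ = (43.7 − 27.8) / 1.1833 = 15.9/1.1833 = 13.437 cmH2O·s/L.
C = Vt/(Pplat − PEEP) = 450.0 / (27.8 − 9) = 450.0/18.8 = 23.936 mL/cmH2O.
τ = R × C = 13.437 × 0.02394 L/cmH2O = 0.3217 s.
Fraction remaining at end-expiration = e^(−Te/τ) = e^(−0.26/0.3217) = 0.4457 → 44.57%.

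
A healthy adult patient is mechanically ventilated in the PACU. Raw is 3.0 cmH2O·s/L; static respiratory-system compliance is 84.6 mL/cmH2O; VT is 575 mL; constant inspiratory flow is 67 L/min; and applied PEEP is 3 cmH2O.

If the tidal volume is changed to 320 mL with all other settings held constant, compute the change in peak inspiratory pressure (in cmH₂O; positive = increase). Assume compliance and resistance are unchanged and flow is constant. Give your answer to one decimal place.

PIP = Vt/C + R·V̇ + PEEP (constant-flow equation of motion).
Only the elastic term changes: ΔPIP = ΔVt / C = (320 − 575) / 84.6 = -3.014 cmH2O.

-3.0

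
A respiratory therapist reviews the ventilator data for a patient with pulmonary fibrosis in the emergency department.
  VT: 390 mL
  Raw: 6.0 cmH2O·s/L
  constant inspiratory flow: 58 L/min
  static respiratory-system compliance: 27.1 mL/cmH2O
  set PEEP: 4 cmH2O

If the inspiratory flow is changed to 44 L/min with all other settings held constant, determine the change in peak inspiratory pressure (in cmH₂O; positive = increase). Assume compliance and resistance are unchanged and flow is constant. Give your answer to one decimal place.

-1.4

Flow: 58 L/min ÷ 60 = 0.9667 L/s.
New flow: 44 L/min ÷ 60 = 0.7333 L/s.
PIP = Vt/C + R·V̇ + PEEP (constant-flow equation of motion).
Only the resistive term changes: ΔPIP = R × ΔV̇ = 6.0 × (0.7333 − 0.9667) = 6.0 × -0.2334 = -1.4 cmH2O.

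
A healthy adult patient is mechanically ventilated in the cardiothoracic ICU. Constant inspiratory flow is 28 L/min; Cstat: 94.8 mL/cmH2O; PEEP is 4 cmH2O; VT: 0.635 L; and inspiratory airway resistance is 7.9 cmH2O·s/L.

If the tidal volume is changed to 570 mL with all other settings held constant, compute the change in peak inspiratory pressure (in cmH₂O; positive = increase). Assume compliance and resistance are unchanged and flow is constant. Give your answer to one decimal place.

-0.7

PIP = Vt/C + R·V̇ + PEEP (constant-flow equation of motion).
Only the elastic term changes: ΔPIP = ΔVt / C = (570 − 635) / 94.8 = -0.6857 cmH2O.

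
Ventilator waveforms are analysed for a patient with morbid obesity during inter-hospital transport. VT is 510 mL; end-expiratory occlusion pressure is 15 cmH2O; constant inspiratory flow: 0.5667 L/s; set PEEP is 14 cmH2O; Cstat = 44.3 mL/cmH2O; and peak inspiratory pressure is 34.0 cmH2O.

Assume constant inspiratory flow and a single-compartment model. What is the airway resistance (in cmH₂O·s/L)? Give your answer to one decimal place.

13.2

Total PEEP = 15 cmH2O (set 14 + intrinsic 1); this is the baseline alveolar pressure.
Equation of motion (constant flow): PIP = Vt/C + R·V̇ + PEEP.
R·V̇ = PIP − Vt/C − PEEP = 34.0 − 510/44.3 − 15 = 34.0 − 11.512 − 15 = 7.488 cmH2O.
R = 7.488 / 0.5667 = 13.213 cmH2O·s/L.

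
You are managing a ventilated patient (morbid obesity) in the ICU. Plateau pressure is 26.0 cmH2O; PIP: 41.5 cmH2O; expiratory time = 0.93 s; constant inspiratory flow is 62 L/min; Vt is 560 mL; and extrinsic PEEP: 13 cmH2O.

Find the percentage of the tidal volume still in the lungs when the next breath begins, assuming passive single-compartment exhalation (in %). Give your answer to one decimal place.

23.7

Flow: 62 L/min ÷ 60 = 1.0333 L/s.
R = (PIP − Pplat)/V̇ = (41.5 − 26.0) / 1.0333 = 15.5/1.0333 = 15.0 cmH2O·s/L.
C = Vt/(Pplat − PEEP) = 560.0 / (26.0 − 13) = 560.0/13.0 = 43.077 mL/cmH2O.
τ = R × C = 15.0 × 0.04308 L/cmH2O = 0.6462 s.
Fraction remaining at end-expiration = e^(−Te/τ) = e^(−0.93/0.6462) = 0.2371 → 23.71%.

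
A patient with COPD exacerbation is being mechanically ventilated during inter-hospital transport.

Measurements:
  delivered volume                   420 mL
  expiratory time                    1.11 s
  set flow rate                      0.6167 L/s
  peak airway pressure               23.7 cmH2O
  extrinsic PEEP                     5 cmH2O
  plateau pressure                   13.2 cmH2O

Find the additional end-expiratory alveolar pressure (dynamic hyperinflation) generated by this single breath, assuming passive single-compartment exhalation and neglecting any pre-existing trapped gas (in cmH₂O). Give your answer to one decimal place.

R = (PIP − Pplat)/V̇ = (23.7 − 13.2) / 0.6167 = 10.5/0.6167 = 17.026 cmH2O·s/L.
C = Vt/(Pplat − PEEP) = 420.0 / (13.2 − 5) = 420.0/8.2 = 51.22 mL/cmH2O.
τ = R × C = 17.026 × 0.05122 L/cmH2O = 0.8721 s.
Fraction remaining = e^(−Te/τ) = e^(−1.11/0.8721) = 0.28; trapped volume = 420.0 × 0.28 = 117.6 mL.
Additional alveolar pressure from trapping ≈ V_trapped / C = 117.6 / 51.22 = 2.296 cmH2O.

2.3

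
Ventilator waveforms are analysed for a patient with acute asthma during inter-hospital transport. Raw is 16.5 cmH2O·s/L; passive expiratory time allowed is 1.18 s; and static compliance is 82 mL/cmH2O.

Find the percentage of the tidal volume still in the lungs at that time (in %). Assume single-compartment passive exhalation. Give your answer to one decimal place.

41.8

τ = R × C = 16.5 × 82 mL/cmH2O = 16.5 × 0.082 L/cmH2O = 1.353 s.
Passive exhalation: V(t)/V₀ = e^(−t/τ) = e^(−1.18/1.353) = 0.4181.
Fraction remaining = 0.4181 → 41.81%.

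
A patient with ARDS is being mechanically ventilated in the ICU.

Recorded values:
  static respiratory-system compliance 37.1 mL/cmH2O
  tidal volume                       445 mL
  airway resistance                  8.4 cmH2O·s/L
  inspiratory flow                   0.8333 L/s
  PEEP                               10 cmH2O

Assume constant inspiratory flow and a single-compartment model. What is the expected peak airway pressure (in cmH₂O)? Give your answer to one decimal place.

29.0

Equation of motion (constant flow): PIP = Vt/C + R·V̇ + PEEP.
PIP = 445/37.1 + 8.4×0.8333 + 10 = 11.995 + 7.0 + 10 = 28.995 cmH2O.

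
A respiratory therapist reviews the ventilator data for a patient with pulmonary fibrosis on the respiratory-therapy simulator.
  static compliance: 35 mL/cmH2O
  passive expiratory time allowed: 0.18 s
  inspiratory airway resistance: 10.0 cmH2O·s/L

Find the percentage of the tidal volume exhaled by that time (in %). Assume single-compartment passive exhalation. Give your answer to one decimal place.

40.2

τ = R × C = 10.0 × 35 mL/cmH2O = 10.0 × 0.035 L/cmH2O = 0.35 s.
Passive exhalation: V(t)/V₀ = e^(−t/τ) = e^(−0.18/0.35) = 0.5979.
Fraction exhaled = 1 − 0.5979 = 0.4021 → 40.21%.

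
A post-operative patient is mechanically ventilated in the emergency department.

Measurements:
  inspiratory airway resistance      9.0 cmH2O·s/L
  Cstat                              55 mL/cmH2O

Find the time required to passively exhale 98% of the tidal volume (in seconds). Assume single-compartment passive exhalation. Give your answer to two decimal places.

1.94

τ = R × C = 9.0 × 55 mL/cmH2O = 9.0 × 0.055 L/cmH2O = 0.495 s.
Exhaled fraction f = 1 − e^(−t/τ) → t = −τ·ln(1 − f) = −0.495·ln(0.02) = 1.936 s.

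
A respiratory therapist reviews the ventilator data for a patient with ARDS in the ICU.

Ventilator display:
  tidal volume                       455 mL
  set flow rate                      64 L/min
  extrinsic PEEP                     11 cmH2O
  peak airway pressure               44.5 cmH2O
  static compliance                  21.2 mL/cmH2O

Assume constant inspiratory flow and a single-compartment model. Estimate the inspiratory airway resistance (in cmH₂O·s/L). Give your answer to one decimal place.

11.3

Flow: 64 L/min ÷ 60 = 1.0667 L/s.
Equation of motion (constant flow): PIP = Vt/C + R·V̇ + PEEP.
R·V̇ = PIP − Vt/C − PEEP = 44.5 − 455/21.2 − 11 = 44.5 − 21.462 − 11 = 12.038 cmH2O.
R = 12.038 / 1.0667 = 11.285 cmH2O·s/L.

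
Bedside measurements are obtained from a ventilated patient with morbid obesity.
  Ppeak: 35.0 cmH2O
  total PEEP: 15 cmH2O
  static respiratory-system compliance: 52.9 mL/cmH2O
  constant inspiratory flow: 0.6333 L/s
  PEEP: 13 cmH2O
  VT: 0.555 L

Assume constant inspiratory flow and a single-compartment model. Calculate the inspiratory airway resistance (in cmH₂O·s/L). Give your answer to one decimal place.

15.0

Total PEEP = 15 cmH2O (set 13 + intrinsic 2); this is the baseline alveolar pressure.
Equation of motion (constant flow): PIP = Vt/C + R·V̇ + PEEP.
R·V̇ = PIP − Vt/C − PEEP = 35.0 − 555/52.9 − 15 = 35.0 − 10.491 − 15 = 9.509 cmH2O.
R = 9.509 / 0.6333 = 15.015 cmH2O·s/L.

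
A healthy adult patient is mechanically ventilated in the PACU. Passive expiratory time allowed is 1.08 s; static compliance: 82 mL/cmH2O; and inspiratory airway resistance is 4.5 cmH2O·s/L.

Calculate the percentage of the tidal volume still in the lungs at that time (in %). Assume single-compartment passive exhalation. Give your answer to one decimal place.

5.4

τ = R × C = 4.5 × 82 mL/cmH2O = 4.5 × 0.082 L/cmH2O = 0.369 s.
Passive exhalation: V(t)/V₀ = e^(−t/τ) = e^(−1.08/0.369) = 0.05357.
Fraction remaining = 0.05357 → 5.357%.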